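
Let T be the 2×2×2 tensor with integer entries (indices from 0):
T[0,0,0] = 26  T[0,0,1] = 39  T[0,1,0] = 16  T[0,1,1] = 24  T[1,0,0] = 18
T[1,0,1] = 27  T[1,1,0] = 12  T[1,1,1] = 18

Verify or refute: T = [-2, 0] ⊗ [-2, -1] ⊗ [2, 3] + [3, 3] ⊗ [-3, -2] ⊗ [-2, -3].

Reconstruct entrywise from the claimed factors. For example, T[1,0,0] = 18 and Σₗ aₗ[1]bₗ[0]cₗ[0] = (0)·(-2)·(2) + (3)·(-3)·(-2) = 18; checking all 8 entries, every one matches. The claim holds.

Yes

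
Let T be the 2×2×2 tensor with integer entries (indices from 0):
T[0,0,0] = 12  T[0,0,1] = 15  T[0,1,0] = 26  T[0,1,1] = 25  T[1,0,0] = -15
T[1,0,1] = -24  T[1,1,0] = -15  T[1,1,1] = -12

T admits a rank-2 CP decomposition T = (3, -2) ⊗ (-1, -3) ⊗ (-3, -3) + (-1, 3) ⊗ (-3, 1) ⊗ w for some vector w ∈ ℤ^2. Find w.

Subtract the known terms from T to get the rank-1 residual R = (-1, 3) ⊗ (-3, 1) ⊗ w, so R[i,j,k] = a[i]·b[j]·w[k]. Pick indices with nonzero a[0]·b[0] = (-1)·(-3) = 3. Only the fibre through (0,0,·) is needed: R[0,0,:] = T[0,0,:] − Σₗ aₗ[0]bₗ[0]cₗ = [12, 15] − (3)·(-1)·(-3, -3) = [3, 6]. Then w[k] = R[0,0,k] / 3 for each k, giving w = [3, 6] / 3 = (1, 2).

w = (1, 2)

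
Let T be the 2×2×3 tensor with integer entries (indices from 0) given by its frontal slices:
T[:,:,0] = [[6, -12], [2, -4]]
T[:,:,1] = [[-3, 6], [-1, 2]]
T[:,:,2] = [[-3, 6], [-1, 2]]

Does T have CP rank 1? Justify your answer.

Yes

The mode-1 fibre T[:,0,0] = [6, 2] gives a = [3, 1] (primitive direction); the mode-2 fibre T[0,:,0] = [6, -12] gives b = [1, -2]; then c[k] = T[0,0,k] / (a[0]·b[0]) = [6, -3, -3] / 3 = [2, -1, -1].
Expanding [3, 1] ⊗ [1, -2] ⊗ [2, -1, -1] reproduces all 12 entries of T, so T = [3, 1] ⊗ [1, -2] ⊗ [2, -1, -1] and rank(T) ≤ 1.
Equivalently every frontal slice T[:,:,k] is c[k] times the rank-1 matrix [3, 1] ⊗ [1, -2]. So T has rank 1 (it is nonzero).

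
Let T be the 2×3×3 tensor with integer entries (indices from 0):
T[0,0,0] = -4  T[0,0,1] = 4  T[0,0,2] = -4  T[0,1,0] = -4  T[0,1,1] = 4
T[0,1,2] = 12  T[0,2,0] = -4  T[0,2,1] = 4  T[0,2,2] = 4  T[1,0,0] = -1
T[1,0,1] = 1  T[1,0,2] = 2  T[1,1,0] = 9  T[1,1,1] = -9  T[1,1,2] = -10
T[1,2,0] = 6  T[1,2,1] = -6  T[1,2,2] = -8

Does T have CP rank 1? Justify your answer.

The mode-2 unfolding of T (rows indexed by j, columns by (i,k) = (0,0), (0,1), (0,2), (1,0), (1,1), (1,2)) is [[-4, 4, -4, -1, 1, 2], [-4, 4, 12, 9, -9, -10], [-4, 4, 4, 6, -6, -8]].
There the 3×3 minor on rows j ∈ {0, 1, 2}, columns (i,k) ∈ {(0,0), (0,2), (1,0)} is det [[-4, -4, -1], [-4, 12, 9], [-4, 4, 6]] = -128 ≠ 0, so this unfolding has rank ≥ 3; CP rank is at least every unfolding rank, so rank(T) ≥ 3.
In particular rank(T) ≥ 3 > 1, so T is not rank-1.

No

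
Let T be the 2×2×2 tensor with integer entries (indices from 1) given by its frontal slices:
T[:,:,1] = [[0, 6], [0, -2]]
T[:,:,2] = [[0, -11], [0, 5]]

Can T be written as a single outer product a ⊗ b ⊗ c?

No

The mode-1 unfolding of T (rows indexed by i, columns by (j,k) = (1,1), (1,2), (2,1), (2,2)) is [[0, 0, 6, -11], [0, 0, -2, 5]].
There the 2×2 minor on rows i ∈ {1, 2}, columns (j,k) ∈ {(2,1), (2,2)} is det [[6, -11], [-2, 5]] = 8 ≠ 0, so this unfolding has rank ≥ 2; CP rank is at least every unfolding rank, so rank(T) ≥ 2.
In particular rank(T) ≥ 2 > 1, so T is not rank-1.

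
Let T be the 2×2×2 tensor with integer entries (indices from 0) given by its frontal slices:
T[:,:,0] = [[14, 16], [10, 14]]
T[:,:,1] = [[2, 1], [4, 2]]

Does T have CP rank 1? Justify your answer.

The mode-3 unfolding of T (rows indexed by k, columns by (i,j) = (0,0), (0,1), (1,0), (1,1)) is [[14, 16, 10, 14], [2, 1, 4, 2]].
There the 2×2 minor on rows k ∈ {0, 1}, columns (i,j) ∈ {(0,0), (0,1)} is det [[14, 16], [2, 1]] = -18 ≠ 0, so this unfolding has rank ≥ 2; CP rank is at least every unfolding rank, so rank(T) ≥ 2.
In particular rank(T) ≥ 2 > 1, so T is not rank-1.

No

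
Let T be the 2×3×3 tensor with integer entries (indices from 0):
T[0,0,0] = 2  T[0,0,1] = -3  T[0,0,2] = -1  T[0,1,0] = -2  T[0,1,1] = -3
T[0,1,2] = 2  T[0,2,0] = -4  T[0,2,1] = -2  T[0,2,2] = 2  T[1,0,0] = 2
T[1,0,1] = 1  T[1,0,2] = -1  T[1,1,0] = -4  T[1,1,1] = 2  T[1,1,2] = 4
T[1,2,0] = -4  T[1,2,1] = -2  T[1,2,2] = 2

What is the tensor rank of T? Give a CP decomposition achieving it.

rank(T) = 3

Lower bound: the mode-2 unfolding of T (rows indexed by j, columns by (i,k) = (0,0), (0,1), (0,2), (1,0), (1,1), (1,2)) is [[2, -3, -1, 2, 1, -1], [-2, -3, 2, -4, 2, 4], [-4, -2, 2, -4, -2, 2]].
There the 3×3 minor on rows j ∈ {0, 1, 2}, columns (i,k) ∈ {(0,0), (0,1), (0,2)} is det [[2, -3, -1], [-2, -3, 2], [-4, -2, 2]] = 16 ≠ 0, so this unfolding has rank ≥ 3; CP rank is at least every unfolding rank, so rank(T) ≥ 3. (Unfolding ranks only ever bound the CP rank from below — rank(T) can be strictly larger than all of them — so the matching upper bound has to come from an explicit 3-term decomposition.)
Upper bound: T is a sum of 3 rank-1 terms, T = [1, 0] ⊗ [1, 1, 0] ⊗ [0, -4, 0] + [1, 1] ⊗ [1, 0, -2] ⊗ [2, 1, -1] + [1, 2] ⊗ [0, 1, 0] ⊗ [-2, 1, 2] (one valid choice — decompositions are not unique — normalised so each a, b is primitive with positive first nonzero entry; check it by expanding all entries), so rank(T) ≤ 3.
These bounds meet, so rank(T) = 3.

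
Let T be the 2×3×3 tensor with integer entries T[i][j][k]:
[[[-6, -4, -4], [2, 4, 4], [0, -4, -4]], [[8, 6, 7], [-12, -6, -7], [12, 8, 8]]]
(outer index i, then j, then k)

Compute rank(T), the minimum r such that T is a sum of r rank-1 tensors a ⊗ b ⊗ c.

3

Lower bound: in the mode-3 unfolding of T (rows indexed by k, columns by (i,j)) the 3×3 minor on rows k ∈ {0, 1, 2}, columns (i,j) ∈ {(0,0), (0,1), (1,0)} is det [[-6, 2, 8], [-4, 4, 6], [-4, 4, 7]] = -16 ≠ 0, so that unfolding has rank ≥ 3 and hence rank(T) ≥ 3 (CP rank is at least every unfolding rank, though it can be larger).
Upper bound: T is a sum of 3 rank-1 terms, T = [0, 1] ⊗ [1, -1, 0] ⊗ [2, -2, -1] + [1, -2] ⊗ [1, -1, 1] ⊗ [-4, -4, -4] + [1, 1] ⊗ [1, 1, -2] ⊗ [-2, 0, 0] (one valid choice — decompositions are not unique — normalised so each a, b is primitive with positive first nonzero entry; check it by expanding all entries), so rank(T) ≤ 3.
These bounds meet, so rank(T) = 3.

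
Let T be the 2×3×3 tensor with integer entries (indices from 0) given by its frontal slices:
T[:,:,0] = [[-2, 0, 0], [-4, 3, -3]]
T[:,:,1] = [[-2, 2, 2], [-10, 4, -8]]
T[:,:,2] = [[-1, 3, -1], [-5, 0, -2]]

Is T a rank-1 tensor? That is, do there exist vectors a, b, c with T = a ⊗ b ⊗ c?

The mode-3 unfolding of T (rows indexed by k, columns by (i,j) = (0,0), (0,1), (0,2), (1,0), (1,1), (1,2)) is [[-2, 0, 0, -4, 3, -3], [-2, 2, 2, -10, 4, -8], [-1, 3, -1, -5, 0, -2]].
There the 3×3 minor on rows k ∈ {0, 1, 2}, columns (i,j) ∈ {(0,0), (0,1), (0,2)} is det [[-2, 0, 0], [-2, 2, 2], [-1, 3, -1]] = 16 ≠ 0, so this unfolding has rank ≥ 3; CP rank is at least every unfolding rank, so rank(T) ≥ 3.
In particular rank(T) ≥ 3 > 1, so T is not rank-1.

No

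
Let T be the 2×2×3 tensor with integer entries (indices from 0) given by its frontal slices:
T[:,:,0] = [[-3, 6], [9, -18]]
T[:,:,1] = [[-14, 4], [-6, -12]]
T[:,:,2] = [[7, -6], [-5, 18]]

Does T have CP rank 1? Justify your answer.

The mode-2 unfolding of T (rows indexed by j, columns by (i,k) = (0,0), (0,1), (0,2), (1,0), (1,1), (1,2)) is [[-3, -14, 7, 9, -6, -5], [6, 4, -6, -18, -12, 18]].
There the 2×2 minor on rows j ∈ {0, 1}, columns (i,k) ∈ {(0,0), (0,1)} is det [[-3, -14], [6, 4]] = 72 ≠ 0, so this unfolding has rank ≥ 2; CP rank is at least every unfolding rank, so rank(T) ≥ 2.
In particular rank(T) ≥ 2 > 1, so T is not rank-1.

No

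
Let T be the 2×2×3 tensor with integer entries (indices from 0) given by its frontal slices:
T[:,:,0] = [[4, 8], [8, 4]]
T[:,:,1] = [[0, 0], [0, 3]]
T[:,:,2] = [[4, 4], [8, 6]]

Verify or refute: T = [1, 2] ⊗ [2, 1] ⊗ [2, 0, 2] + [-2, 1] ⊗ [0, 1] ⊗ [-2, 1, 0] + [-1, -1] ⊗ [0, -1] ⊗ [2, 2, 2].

Yes

Reconstruct entrywise from the claimed factors. For example, T[0,1,0] = 8 and Σₗ aₗ[0]bₗ[1]cₗ[0] = (1)·(1)·(2) + (-2)·(1)·(-2) + (-1)·(-1)·(2) = 8; checking all 12 entries, every one matches. The claim holds.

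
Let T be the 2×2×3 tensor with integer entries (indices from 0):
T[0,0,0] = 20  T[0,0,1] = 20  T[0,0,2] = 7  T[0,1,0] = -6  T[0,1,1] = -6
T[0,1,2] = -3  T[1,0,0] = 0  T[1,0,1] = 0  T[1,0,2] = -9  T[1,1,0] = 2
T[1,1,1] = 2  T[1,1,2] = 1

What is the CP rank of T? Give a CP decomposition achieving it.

Lower bound: the mode-2 unfolding of T (rows indexed by j, columns by (i,k) = (0,0), (0,1), (0,2), (1,0), (1,1), (1,2)) is [[20, 20, 7, 0, 0, -9], [-6, -6, -3, 2, 2, 1]].
There the 2×2 minor on rows j ∈ {0, 1}, columns (i,k) ∈ {(0,0), (0,2)} is det [[20, 7], [-6, -3]] = -18 ≠ 0, so this unfolding has rank ≥ 2; CP rank is at least every unfolding rank, so rank(T) ≥ 2. (Unfolding ranks only ever bound the CP rank from below — rank(T) can be strictly larger than all of them — so the matching upper bound has to come from an explicit 2-term decomposition.)
Upper bound — finding two terms. Write S_k = T[:,:,k] for the frontal slices: S₀ = [[20, -6], [0, 2]], S₁ = [[20, -6], [0, 2]], S₂ = [[7, -3], [-9, 1]].
If T = a₁ ⊗ b₁ ⊗ c₁ + a₂ ⊗ b₂ ⊗ c₂ then each S_k = c₁[k]·a₁b₁ᵀ + c₂[k]·a₂b₂ᵀ. S₀ and S₂ are linearly independent, so a₁b₁ᵀ and a₂b₂ᵀ must span the same plane of matrices: they are the rank-1 matrices of the form x·S₀ + y·S₂.
det(x·S₀ + y·S₂) is 40·x² − 20·xy − 20·y² = 20·(x − y)(2·x + y), vanishing at (x:y) = (1:1) and (1:-2).
M₁ = S₀ + S₂ = [[27, -9], [-9, 3]] = 3·[3, -1][3, -1]ᵀ and M₂ = S₀ − 2·S₂ = [[6, 0], [18, 0]] = 6·[1, 3][1, 0]ᵀ, so take a₁ = [3, -1], b₁ = [3, -1], a₂ = [1, 3], b₂ = [1, 0].
Each slice is an integer combination of E₁ = a₁b₁ᵀ and E₂ = a₂b₂ᵀ: S₀ = 2·E₁ + 2·E₂, S₁ = 2·E₁ + 2·E₂, S₂ = E₁ − 2·E₂; reading off coefficients, c₁ = [2, 2, 1] and c₂ = [2, 2, -2].
Hence T = [3, -1] ⊗ [3, -1] ⊗ [2, 2, 1] + [1, 3] ⊗ [1, 0] ⊗ [2, 2, -2], so rank(T) ≤ 2.
These bounds meet, so rank(T) = 2.

rank(T) = 2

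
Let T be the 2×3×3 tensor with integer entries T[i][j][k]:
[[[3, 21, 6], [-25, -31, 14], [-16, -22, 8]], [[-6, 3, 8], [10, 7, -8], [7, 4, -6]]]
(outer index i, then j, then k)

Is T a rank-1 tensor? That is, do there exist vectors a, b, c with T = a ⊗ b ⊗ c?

The mode-3 unfolding of T (rows indexed by k, columns by (i,j) = (0,0), (0,1), (0,2), (1,0), (1,1), (1,2)) is [[3, -25, -16, -6, 10, 7], [21, -31, -22, 3, 7, 4], [6, 14, 8, 8, -8, -6]].
There the 2×2 minor on rows k ∈ {0, 1}, columns (i,j) ∈ {(0,0), (0,1)} is det [[3, -25], [21, -31]] = 432 ≠ 0, so this unfolding has rank ≥ 2; CP rank is at least every unfolding rank, so rank(T) ≥ 2.
In particular rank(T) ≥ 2 > 1, so T is not rank-1.

No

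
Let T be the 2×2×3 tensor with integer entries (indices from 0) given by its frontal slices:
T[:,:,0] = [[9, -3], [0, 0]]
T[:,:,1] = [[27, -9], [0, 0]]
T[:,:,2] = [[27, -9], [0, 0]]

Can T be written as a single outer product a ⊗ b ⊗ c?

Yes

If T = a ⊗ b ⊗ c then every fibre of T is a multiple of the corresponding factor, so read the factors off the fibres through the nonzero entry T[0,0,0] = 9.
The mode-1 fibre T[:,0,0] = [9, 0] gives a = [1, 0] (primitive direction); the mode-2 fibre T[0,:,0] = [9, -3] gives b = [3, -1]; then c[k] = T[0,0,k] / (a[0]·b[0]) = [9, 27, 27] / 3 = [3, 9, 9].
Expanding [1, 0] ⊗ [3, -1] ⊗ [3, 9, 9] reproduces all 12 entries of T, so T = [1, 0] ⊗ [3, -1] ⊗ [3, 9, 9] and rank(T) ≤ 1.
Equivalently every frontal slice T[:,:,k] is c[k] times the rank-1 matrix [1, 0] ⊗ [3, -1]. So T has rank 1 (it is nonzero).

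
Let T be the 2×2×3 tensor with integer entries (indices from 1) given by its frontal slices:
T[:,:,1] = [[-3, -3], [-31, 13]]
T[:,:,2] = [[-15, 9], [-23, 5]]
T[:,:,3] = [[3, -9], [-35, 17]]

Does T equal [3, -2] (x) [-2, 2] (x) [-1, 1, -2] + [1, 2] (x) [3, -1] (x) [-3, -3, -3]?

Reconstruct entry (2,1,1) from the claimed factors: Σₗ aₗ[2]bₗ[1]cₗ[1] = (-2)·(-2)·(-1) + (2)·(3)·(-3) = -22, but T[2,1,1] = -31. The claim is false.

No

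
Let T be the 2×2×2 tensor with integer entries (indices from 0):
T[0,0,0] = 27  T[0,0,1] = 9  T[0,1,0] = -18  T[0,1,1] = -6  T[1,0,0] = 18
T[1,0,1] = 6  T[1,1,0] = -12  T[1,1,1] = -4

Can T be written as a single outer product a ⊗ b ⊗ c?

The mode-1 fibre T[:,0,0] = [27, 18] gives a = [3, 2] (primitive direction); the mode-2 fibre T[0,:,0] = [27, -18] gives b = [3, -2]; then c[k] = T[0,0,k] / (a[0]·b[0]) = [27, 9] / 9 = [3, 1].
Expanding [3, 2] ⊗ [3, -2] ⊗ [3, 1] reproduces all 8 entries of T, so T = [3, 2] ⊗ [3, -2] ⊗ [3, 1] and rank(T) ≤ 1.
Equivalently every frontal slice T[:,:,k] is c[k] times the rank-1 matrix [3, 2] ⊗ [3, -2]. So T has rank 1 (it is nonzero).

Yes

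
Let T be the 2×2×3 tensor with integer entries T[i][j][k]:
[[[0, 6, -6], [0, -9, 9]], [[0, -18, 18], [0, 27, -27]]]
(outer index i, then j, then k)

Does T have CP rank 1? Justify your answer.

Yes

If T = a ⊗ b ⊗ c then every fibre of T is a multiple of the corresponding factor, so read the factors off the fibres through the nonzero entry T[0,0,1] = 6.
The mode-1 fibre T[:,0,1] = [6, -18] gives a = [1, -3] (primitive direction); the mode-2 fibre T[0,:,1] = [6, -9] gives b = [2, -3]; then c[k] = T[0,0,k] / (a[0]·b[0]) = [0, 6, -6] / 2 = [0, 3, -3].
Expanding [1, -3] ⊗ [2, -3] ⊗ [0, 3, -3] reproduces all 12 entries of T, so T = [1, -3] ⊗ [2, -3] ⊗ [0, 3, -3] and rank(T) ≤ 1.
Equivalently every frontal slice T[:,:,k] is c[k] times the rank-1 matrix [1, -3] ⊗ [2, -3]. So T has rank 1 (it is nonzero).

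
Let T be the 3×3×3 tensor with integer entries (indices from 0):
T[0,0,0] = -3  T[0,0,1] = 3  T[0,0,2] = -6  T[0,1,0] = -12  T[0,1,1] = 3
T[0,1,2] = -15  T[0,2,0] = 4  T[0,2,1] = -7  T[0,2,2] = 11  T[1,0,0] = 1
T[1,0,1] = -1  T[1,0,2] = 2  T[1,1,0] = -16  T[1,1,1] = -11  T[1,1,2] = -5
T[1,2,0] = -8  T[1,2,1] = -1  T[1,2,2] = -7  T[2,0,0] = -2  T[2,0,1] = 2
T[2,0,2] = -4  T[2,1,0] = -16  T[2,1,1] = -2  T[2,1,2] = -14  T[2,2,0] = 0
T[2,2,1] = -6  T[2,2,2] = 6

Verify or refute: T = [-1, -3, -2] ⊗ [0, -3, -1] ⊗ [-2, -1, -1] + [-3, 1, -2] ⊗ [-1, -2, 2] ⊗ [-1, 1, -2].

Yes

Reconstruct entrywise from the claimed factors. For example, T[2,0,2] = -4 and Σₗ aₗ[2]bₗ[0]cₗ[2] = (-2)·(0)·(-1) + (-2)·(-1)·(-2) = -4; checking all 27 entries, every one matches. The claim holds.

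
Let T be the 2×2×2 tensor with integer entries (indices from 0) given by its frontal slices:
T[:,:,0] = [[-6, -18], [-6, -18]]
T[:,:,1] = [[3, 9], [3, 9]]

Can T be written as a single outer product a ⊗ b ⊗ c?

Yes

If T = a ⊗ b ⊗ c then every fibre of T is a multiple of the corresponding factor, so read the factors off the fibres through the nonzero entry T[0,0,0] = -6.
The mode-1 fibre T[:,0,0] = [-6, -6] gives a = [1, 1] (primitive direction); the mode-2 fibre T[0,:,0] = [-6, -18] gives b = [1, 3]; then c[k] = T[0,0,k] / (a[0]·b[0]) = [-6, 3] / 1 = [-6, 3].
Expanding [1, 1] ⊗ [1, 3] ⊗ [-6, 3] reproduces all 8 entries of T, so T = [1, 1] ⊗ [1, 3] ⊗ [-6, 3] and rank(T) ≤ 1.
Equivalently every frontal slice T[:,:,k] is c[k] times the rank-1 matrix [1, 1] ⊗ [1, 3]. So T has rank 1 (it is nonzero).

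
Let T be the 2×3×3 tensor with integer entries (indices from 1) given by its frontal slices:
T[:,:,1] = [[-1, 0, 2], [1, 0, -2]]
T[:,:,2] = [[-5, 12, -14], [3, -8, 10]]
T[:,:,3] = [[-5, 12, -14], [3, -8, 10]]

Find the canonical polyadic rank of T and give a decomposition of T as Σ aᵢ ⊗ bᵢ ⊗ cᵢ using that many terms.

Lower bound: the mode-1 unfolding of T (rows indexed by i, columns by (j,k) = (1,1), (1,2), (1,3), (2,1), (2,2), (2,3), (3,1), (3,2), (3,3)) is [[-1, -5, -5, 0, 12, 12, 2, -14, -14], [1, 3, 3, 0, -8, -8, -2, 10, 10]].
There the 2×2 minor on rows i ∈ {1, 2}, columns (j,k) ∈ {(1,1), (1,2)} is det [[-1, -5], [1, 3]] = 2 ≠ 0, so this unfolding has rank ≥ 2; CP rank is at least every unfolding rank, so rank(T) ≥ 2. (Flattening ranks never certify an upper bound on CP rank; for that we must actually write T with 2 rank-1 terms.)
Upper bound — finding two terms. Write S_k = T[:,:,k] for the frontal slices: S₁ = [[-1, 0, 2], [1, 0, -2]], S₂ = [[-5, 12, -14], [3, -8, 10]], S₃ = [[-5, 12, -14], [3, -8, 10]].
If T = a₁ ⊗ b₁ ⊗ c₁ + a₂ ⊗ b₂ ⊗ c₂ then each S_k = c₁[k]·a₁b₁ᵀ + c₂[k]·a₂b₂ᵀ. S₁ and S₂ are linearly independent, so a₁b₁ᵀ and a₂b₂ᵀ must span the same plane of matrices: they are the rank-1 matrices of the form x·S₁ + y·S₂.
The 2×2 minor of x·S₁ + y·S₂ on rows {1,2}, columns {1,2} is −4·xy + 4·y² = (-4)·(x − y)(y), vanishing at (x:y) = (1:1) and (1:0).
M₁ = S₁ + S₂ = [[-6, 12, -12], [4, -8, 8]] = (-2)·(3, -2)(1, -2, 2)ᵀ and M₂ = S₁ = [[-1, 0, 2], [1, 0, -2]] = −(1, -1)(1, 0, -2)ᵀ, so take a₁ = (3, -2), b₁ = (1, -2, 2), a₂ = (1, -1), b₂ = (1, 0, -2).
Each slice is an integer combination of E₁ = a₁b₁ᵀ and E₂ = a₂b₂ᵀ: S₁ = −E₂, S₂ = −2·E₁ + E₂, S₃ = −2·E₁ + E₂; reading off coefficients, c₁ = (0, -2, -2) and c₂ = (-1, 1, 1).
Hence T = (3, -2) ⊗ (1, -2, 2) ⊗ (0, -2, -2) + (1, -1) ⊗ (1, 0, -2) ⊗ (-1, 1, 1), so rank(T) ≤ 2.
These bounds meet, so rank(T) = 2.

rank(T) = 2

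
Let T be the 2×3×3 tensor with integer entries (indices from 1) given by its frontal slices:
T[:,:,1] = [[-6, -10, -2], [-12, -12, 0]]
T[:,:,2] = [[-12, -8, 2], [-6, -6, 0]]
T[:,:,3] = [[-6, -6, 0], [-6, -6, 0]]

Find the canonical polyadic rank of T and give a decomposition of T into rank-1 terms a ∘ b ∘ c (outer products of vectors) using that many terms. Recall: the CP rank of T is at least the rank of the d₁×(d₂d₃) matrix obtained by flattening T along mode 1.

Lower bound: the mode-3 unfolding of T (rows indexed by k, columns by (i,j) = (1,1), (1,2), (1,3), (2,1), (2,2), (2,3)) is [[-6, -10, -2, -12, -12, 0], [-12, -8, 2, -6, -6, 0], [-6, -6, 0, -6, -6, 0]].
There the 2×2 minor on rows k ∈ {1, 2}, columns (i,j) ∈ {(1,1), (1,2)} is det [[-6, -10], [-12, -8]] = -72 ≠ 0, so this unfolding has rank ≥ 2; CP rank is at least every unfolding rank, so rank(T) ≥ 2. (This is only a lower bound: in general the CP rank may exceed every unfolding rank, so we still need to exhibit 2 rank-1 terms summing to T.)
Upper bound — finding two terms. Write S_k = T[:,:,k] for the frontal slices: S₁ = [[-6, -10, -2], [-12, -12, 0]], S₂ = [[-12, -8, 2], [-6, -6, 0]], S₃ = [[-6, -6, 0], [-6, -6, 0]].
If T = a₁ ∘ b₁ ∘ c₁ + a₂ ∘ b₂ ∘ c₂ then each S_k = c₁[k]·a₁b₁ᵀ + c₂[k]·a₂b₂ᵀ. S₁ and S₂ are linearly independent, so a₁b₁ᵀ and a₂b₂ᵀ must span the same plane of matrices: they are the rank-1 matrices of the form x·S₁ + y·S₂.
The 2×2 minor of x·S₁ + y·S₂ on rows {1,2}, columns {1,2} is −48·x² + 24·xy + 24·y² = (-24)·(x − y)(2·x + y), vanishing at (x:y) = (1:1) and (1:-2).
M₁ = S₁ + S₂ = [[-18, -18, 0], [-18, -18, 0]] = (-18)·[1, 1][1, 1, 0]ᵀ and M₂ = S₁ − 2·S₂ = [[18, 6, -6], [0, 0, 0]] = 6·[1, 0][3, 1, -1]ᵀ, so take a₁ = [1, 1], b₁ = [1, 1, 0], a₂ = [1, 0], b₂ = [3, 1, -1].
Each slice is an integer combination of E₁ = a₁b₁ᵀ and E₂ = a₂b₂ᵀ: S₁ = −12·E₁ + 2·E₂, S₂ = −6·E₁ − 2·E₂, S₃ = −6·E₁; reading off coefficients, c₁ = [-12, -6, -6] and c₂ = [2, -2, 0].
Hence T = [1, 1] ∘ [1, 1, 0] ∘ [-12, -6, -6] + [1, 0] ∘ [3, 1, -1] ∘ [2, -2, 0], so rank(T) ≤ 2.
These bounds meet, so rank(T) = 2.

rank(T) = 2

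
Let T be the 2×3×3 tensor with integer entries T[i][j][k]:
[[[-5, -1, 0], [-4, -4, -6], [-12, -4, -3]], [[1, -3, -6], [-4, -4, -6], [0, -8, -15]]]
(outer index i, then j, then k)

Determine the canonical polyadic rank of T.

2

Lower bound: the mode-2 unfolding of T (rows indexed by j, columns by (i,k) = (0,0), (0,1), (0,2), (1,0), (1,1), (1,2)) is [[-5, -1, 0, 1, -3, -6], [-4, -4, -6, -4, -4, -6], [-12, -4, -3, 0, -8, -15]].
There the 2×2 minor on rows j ∈ {0, 1}, columns (i,k) ∈ {(0,0), (0,1)} is det [[-5, -1], [-4, -4]] = 16 ≠ 0, so this unfolding has rank ≥ 2; CP rank is at least every unfolding rank, so rank(T) ≥ 2. (Flattening ranks never certify an upper bound on CP rank; for that we must actually write T with 2 rank-1 terms.)
Upper bound — finding two terms. Write S_k = T[:,:,k] for the frontal slices: S₀ = [[-5, -4, -12], [1, -4, 0]], S₁ = [[-1, -4, -4], [-3, -4, -8]], S₂ = [[0, -6, -3], [-6, -6, -15]].
If T = a₁ ⊗ b₁ ⊗ c₁ + a₂ ⊗ b₂ ⊗ c₂ then each S_k = c₁[k]·a₁b₁ᵀ + c₂[k]·a₂b₂ᵀ. S₀ and S₁ are linearly independent, so a₁b₁ᵀ and a₂b₂ᵀ must span the same plane of matrices: they are the rank-1 matrices of the form x·S₀ + y·S₁.
The 2×2 minor of x·S₀ + y·S₁ on rows {0,1}, columns {0,1} is 24·x² + 16·xy − 8·y² = 8·(3·x − y)(x + y), vanishing at (x:y) = (1:3) and (1:-1).
M₁ = S₀ + 3·S₁ = [[-8, -16, -24], [-8, -16, -24]] = (-8)·[1, 1][1, 2, 3]ᵀ and M₂ = S₀ − S₁ = [[-4, 0, -8], [4, 0, 8]] = (-4)·[1, -1][1, 0, 2]ᵀ, so take a₁ = [1, 1], b₁ = [1, 2, 3], a₂ = [1, -1], b₂ = [1, 0, 2].
Each slice is an integer combination of E₁ = a₁b₁ᵀ and E₂ = a₂b₂ᵀ: S₀ = −2·E₁ − 3·E₂, S₁ = −2·E₁ + E₂, S₂ = −3·E₁ + 3·E₂; reading off coefficients, c₁ = [-2, -2, -3] and c₂ = [-3, 1, 3].
Hence T = [1, 1] ⊗ [1, 2, 3] ⊗ [-2, -2, -3] + [1, -1] ⊗ [1, 0, 2] ⊗ [-3, 1, 3], so rank(T) ≤ 2.
These bounds meet, so rank(T) = 2.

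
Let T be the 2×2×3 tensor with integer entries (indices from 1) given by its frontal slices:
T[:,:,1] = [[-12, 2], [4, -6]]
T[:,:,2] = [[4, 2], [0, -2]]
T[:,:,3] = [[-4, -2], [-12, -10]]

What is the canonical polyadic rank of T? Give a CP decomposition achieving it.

Lower bound: in the mode-3 unfolding of T (rows indexed by k, columns by (i,j)) the 3×3 minor on rows k ∈ {1, 2, 3}, columns (i,j) ∈ {(1,1), (1,2), (2,1)} is det [[-12, 2, 4], [4, 2, 0], [-4, -2, -12]] = 384 ≠ 0, so that unfolding has rank ≥ 3 and hence rank(T) ≥ 3 (CP rank is at least every unfolding rank, though it can be larger).
Upper bound: T is a sum of 3 rank-1 terms, T = (0, 1) ⊗ (1, 1) ⊗ (0, -4, -8) + (1, -1) ⊗ (2, -1) ⊗ (-4, 0, 0) + (1, 1) ⊗ (2, 1) ⊗ (-2, 2, -2) (written with every a and b primitive with positive leading entry and the scale carried by c; CP decompositions are not unique, and this one is verified by expanding entrywise), so rank(T) ≤ 3.
These bounds meet, so rank(T) = 3.

rank(T) = 3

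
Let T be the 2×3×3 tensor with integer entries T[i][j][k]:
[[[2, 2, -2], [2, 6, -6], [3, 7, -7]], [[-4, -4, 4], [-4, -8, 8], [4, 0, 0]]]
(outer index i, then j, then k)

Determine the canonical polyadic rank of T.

Lower bound: the mode-2 unfolding of T (rows indexed by j, columns by (i,k) = (0,0), (0,1), (0,2), (1,0), (1,1), (1,2)) is [[2, 2, -2, -4, -4, 4], [2, 6, -6, -4, -8, 8], [3, 7, -7, 4, 0, 0]].
There the 3×3 minor on rows j ∈ {0, 1, 2}, columns (i,k) ∈ {(0,0), (0,1), (1,0)} is det [[2, 2, -4], [2, 6, -4], [3, 7, 4]] = 80 ≠ 0, so this unfolding has rank ≥ 3; CP rank is at least every unfolding rank, so rank(T) ≥ 3. (Unfolding ranks only ever bound the CP rank from below — rank(T) can be strictly larger than all of them — so the matching upper bound has to come from an explicit 3-term decomposition.)
Upper bound: T is a sum of 3 rank-1 terms, T = [1, -2] ⊗ [2, 2, -1] ⊗ [1, 1, -1] + [1, -1] ⊗ [0, 1, 1] ⊗ [0, 4, -4] + [2, 1] ⊗ [0, 0, 1] ⊗ [2, 2, -2] (written with every a and b primitive with positive leading entry and the scale carried by c; CP decompositions are not unique, and this one is verified by expanding entrywise), so rank(T) ≤ 3.
These bounds meet, so rank(T) = 3.

3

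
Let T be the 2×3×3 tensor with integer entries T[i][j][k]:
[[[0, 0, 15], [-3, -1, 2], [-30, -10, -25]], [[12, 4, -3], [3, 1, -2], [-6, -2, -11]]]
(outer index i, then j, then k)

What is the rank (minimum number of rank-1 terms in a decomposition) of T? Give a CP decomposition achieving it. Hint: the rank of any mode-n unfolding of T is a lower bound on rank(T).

Lower bound: the mode-3 unfolding of T (rows indexed by k, columns by (i,j) = (0,0), (0,1), (0,2), (1,0), (1,1), (1,2)) is [[0, -3, -30, 12, 3, -6], [0, -1, -10, 4, 1, -2], [15, 2, -25, -3, -2, -11]].
There the 2×2 minor on rows k ∈ {0, 2}, columns (i,j) ∈ {(0,0), (0,1)} is det [[0, -3], [15, 2]] = 45 ≠ 0, so this unfolding has rank ≥ 2; CP rank is at least every unfolding rank, so rank(T) ≥ 2. (Unfolding ranks only ever bound the CP rank from below — rank(T) can be strictly larger than all of them — so the matching upper bound has to come from an explicit 2-term decomposition.)
Upper bound — finding two terms. Write S_k = T[:,:,k] for the frontal slices: S₀ = [[0, -3, -30], [12, 3, -6]], S₁ = [[0, -1, -10], [4, 1, -2]], S₂ = [[15, 2, -25], [-3, -2, -11]].
If T = a₁ ⊗ b₁ ⊗ c₁ + a₂ ⊗ b₂ ⊗ c₂ then each S_k = c₁[k]·a₁b₁ᵀ + c₂[k]·a₂b₂ᵀ. S₀ and S₂ are linearly independent, so a₁b₁ᵀ and a₂b₂ᵀ must span the same plane of matrices: they are the rank-1 matrices of the form x·S₀ + y·S₂.
The 2×2 minor of x·S₀ + y·S₂ on rows {0,1}, columns {0,1} is 36·x² + 12·xy − 24·y² = 12·(3·x − 2·y)(x + y), vanishing at (x:y) = (2:3) and (1:-1).
M₁ = 2·S₀ + 3·S₂ = [[45, 0, -135], [15, 0, -45]] = 15·[3, 1][1, 0, -3]ᵀ and M₂ = S₀ − S₂ = [[-15, -5, -5], [15, 5, 5]] = (-5)·[1, -1][3, 1, 1]ᵀ, so take a₁ = [3, 1], b₁ = [1, 0, -3], a₂ = [1, -1], b₂ = [3, 1, 1].
Each slice is an integer combination of E₁ = a₁b₁ᵀ and E₂ = a₂b₂ᵀ: S₀ = 3·E₁ − 3·E₂, S₁ = E₁ − E₂, S₂ = 3·E₁ + 2·E₂; reading off coefficients, c₁ = [3, 1, 3] and c₂ = [-3, -1, 2].
Hence T = [3, 1] ⊗ [1, 0, -3] ⊗ [3, 1, 3] + [1, -1] ⊗ [3, 1, 1] ⊗ [-3, -1, 2], so rank(T) ≤ 2.
These bounds meet, so rank(T) = 2.

rank(T) = 2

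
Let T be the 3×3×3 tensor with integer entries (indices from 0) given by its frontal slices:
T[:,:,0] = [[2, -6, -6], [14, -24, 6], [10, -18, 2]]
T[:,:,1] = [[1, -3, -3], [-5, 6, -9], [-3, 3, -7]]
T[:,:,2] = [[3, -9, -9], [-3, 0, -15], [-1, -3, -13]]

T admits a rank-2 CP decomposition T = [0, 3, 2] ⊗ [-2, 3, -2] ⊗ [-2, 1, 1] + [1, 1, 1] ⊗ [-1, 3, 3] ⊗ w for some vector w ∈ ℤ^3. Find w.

Subtract the known terms from T to get the rank-1 residual R = [1, 1, 1] ⊗ [-1, 3, 3] ⊗ w, so R[i,j,k] = a[i]·b[j]·w[k]. Pick indices with nonzero a[0]·b[0] = (1)·(-1) = -1. Only the fibre through (0,0,·) is needed: R[0,0,:] = T[0,0,:] − Σₗ aₗ[0]bₗ[0]cₗ = [2, 1, 3] − (0)·(-2)·[-2, 1, 1] = [2, 1, 3]. Then w[k] = R[0,0,k] / -1 for each k, giving w = [2, 1, 3] / -1 = [-2, -1, -3].

w = [-2, -1, -3]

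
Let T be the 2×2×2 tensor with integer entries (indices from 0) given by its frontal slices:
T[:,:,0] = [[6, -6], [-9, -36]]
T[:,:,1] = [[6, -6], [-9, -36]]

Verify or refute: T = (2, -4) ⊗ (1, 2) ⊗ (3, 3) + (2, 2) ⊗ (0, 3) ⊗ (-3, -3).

No

Reconstruct entry (1,0,0) from the claimed factors: Σₗ aₗ[1]bₗ[0]cₗ[0] = (-4)·(1)·(3) + (2)·(0)·(-3) = -12, but T[1,0,0] = -9. The claim is false.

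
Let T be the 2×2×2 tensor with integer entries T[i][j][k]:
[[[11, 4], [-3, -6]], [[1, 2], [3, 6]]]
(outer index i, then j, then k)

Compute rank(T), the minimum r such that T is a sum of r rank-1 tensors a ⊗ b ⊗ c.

Lower bound: the mode-1 unfolding of T (rows indexed by i, columns by (j,k) = (0,0), (0,1), (1,0), (1,1)) is [[11, 4, -3, -6], [1, 2, 3, 6]].
There the 2×2 minor on rows i ∈ {0, 1}, columns (j,k) ∈ {(0,0), (0,1)} is det [[11, 4], [1, 2]] = 18 ≠ 0, so this unfolding has rank ≥ 2; CP rank is at least every unfolding rank, so rank(T) ≥ 2. (Unfolding ranks only ever bound the CP rank from below — rank(T) can be strictly larger than all of them — so the matching upper bound has to come from an explicit 2-term decomposition.)
Upper bound — finding two terms. Write S_k = T[:,:,k] for the frontal slices: S₀ = [[11, -3], [1, 3]], S₁ = [[4, -6], [2, 6]].
If T = a₁ ⊗ b₁ ⊗ c₁ + a₂ ⊗ b₂ ⊗ c₂ then each S_k = c₁[k]·a₁b₁ᵀ + c₂[k]·a₂b₂ᵀ. S₀ and S₁ are linearly independent, so a₁b₁ᵀ and a₂b₂ᵀ must span the same plane of matrices: they are the rank-1 matrices of the form x·S₀ + y·S₁.
det(x·S₀ + y·S₁) is 36·x² + 90·xy + 36·y² = 18·(x + 2·y)(2·x + y), vanishing at (x:y) = (2:-1) and (1:-2).
M₁ = 2·S₀ − S₁ = [[18, 0], [0, 0]] = 18·(1, 0)(1, 0)ᵀ and M₂ = S₀ − 2·S₁ = [[3, 9], [-3, -9]] = 3·(1, -1)(1, 3)ᵀ, so take a₁ = (1, 0), b₁ = (1, 0), a₂ = (1, -1), b₂ = (1, 3).
Each slice is an integer combination of E₁ = a₁b₁ᵀ and E₂ = a₂b₂ᵀ: S₀ = 12·E₁ − E₂, S₁ = 6·E₁ − 2·E₂; reading off coefficients, c₁ = (12, 6) and c₂ = (-1, -2).
Hence T = (1, 0) ⊗ (1, 0) ⊗ (12, 6) + (1, -1) ⊗ (1, 3) ⊗ (-1, -2), so rank(T) ≤ 2.
These bounds meet, so rank(T) = 2.

2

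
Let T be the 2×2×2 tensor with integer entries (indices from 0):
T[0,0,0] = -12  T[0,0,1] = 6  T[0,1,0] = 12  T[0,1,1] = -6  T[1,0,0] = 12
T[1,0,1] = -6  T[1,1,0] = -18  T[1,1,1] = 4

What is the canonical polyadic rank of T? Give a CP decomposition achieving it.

Lower bound: the mode-3 unfolding of T (rows indexed by k, columns by (i,j) = (0,0), (0,1), (1,0), (1,1)) is [[-12, 12, 12, -18], [6, -6, -6, 4]].
There the 2×2 minor on rows k ∈ {0, 1}, columns (i,j) ∈ {(0,0), (1,1)} is det [[-12, -18], [6, 4]] = 60 ≠ 0, so this unfolding has rank ≥ 2; CP rank is at least every unfolding rank, so rank(T) ≥ 2. (Unfolding ranks only ever bound the CP rank from below — rank(T) can be strictly larger than all of them — so the matching upper bound has to come from an explicit 2-term decomposition.)
Upper bound — finding two terms. Write S_k = T[:,:,k] for the frontal slices: S₀ = [[-12, 12], [12, -18]], S₁ = [[6, -6], [-6, 4]].
If T = a₁ (x) b₁ (x) c₁ + a₂ (x) b₂ (x) c₂ then each S_k = c₁[k]·a₁b₁ᵀ + c₂[k]·a₂b₂ᵀ. S₀ and S₁ are linearly independent, so a₁b₁ᵀ and a₂b₂ᵀ must span the same plane of matrices: they are the rank-1 matrices of the form x·S₀ + y·S₁.
det(x·S₀ + y·S₁) is 72·x² − 12·xy − 12·y² = 12·(2·x − y)(3·x + y), vanishing at (x:y) = (1:2) and (1:-3).
M₁ = S₀ + 2·S₁ = [[0, 0], [0, -10]] = (-10)·(0, 1)(0, 1)ᵀ and M₂ = S₀ − 3·S₁ = [[-30, 30], [30, -30]] = (-30)·(1, -1)(1, -1)ᵀ, so take a₁ = (0, 1), b₁ = (0, 1), a₂ = (1, -1), b₂ = (1, -1).
Each slice is an integer combination of E₁ = a₁b₁ᵀ and E₂ = a₂b₂ᵀ: S₀ = −6·E₁ − 12·E₂, S₁ = −2·E₁ + 6·E₂; reading off coefficients, c₁ = (-6, -2) and c₂ = (-12, 6).
Hence T = (0, 1) (x) (0, 1) (x) (-6, -2) + (1, -1) (x) (1, -1) (x) (-12, 6), so rank(T) ≤ 2.
These bounds meet, so rank(T) = 2.
Check entry T[0,0,0] = -12: (0)·(0)·(-6) + (1)·(1)·(-12) = -12.

rank(T) = 2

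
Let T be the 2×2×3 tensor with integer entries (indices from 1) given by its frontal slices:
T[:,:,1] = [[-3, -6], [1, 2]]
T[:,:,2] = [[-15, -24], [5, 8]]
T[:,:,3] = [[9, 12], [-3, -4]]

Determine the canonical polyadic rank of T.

2

Lower bound: the mode-2 unfolding of T (rows indexed by j, columns by (i,k) = (1,1), (1,2), (1,3), (2,1), (2,2), (2,3)) is [[-3, -15, 9, 1, 5, -3], [-6, -24, 12, 2, 8, -4]].
There the 2×2 minor on rows j ∈ {1, 2}, columns (i,k) ∈ {(1,1), (1,2)} is det [[-3, -15], [-6, -24]] = -18 ≠ 0, so this unfolding has rank ≥ 2; CP rank is at least every unfolding rank, so rank(T) ≥ 2. (Unfolding ranks only ever bound the CP rank from below — rank(T) can be strictly larger than all of them — so the matching upper bound has to come from an explicit 2-term decomposition.)
Upper bound — finding two terms. Every mode-1 slice of T is a multiple of one matrix: T[i,:,:] = a[i]·M with a = [3, -1] and M = [[-1, -5, 3], [-2, -8, 4]] (rows indexed by j, columns by k). So it suffices to write M as a sum of two rank-1 matrices.
Splitting M by its rows (j = 1, 2), M = [1, 0][-1, -5, 3]ᵀ + [0, 1][-2, -8, 4]ᵀ.
Hence T = [3, -1] ⊗ [1, 0] ⊗ [-1, -5, 3] + [3, -1] ⊗ [0, 1] ⊗ [-2, -8, 4], so rank(T) ≤ 2.
These bounds meet, so rank(T) = 2.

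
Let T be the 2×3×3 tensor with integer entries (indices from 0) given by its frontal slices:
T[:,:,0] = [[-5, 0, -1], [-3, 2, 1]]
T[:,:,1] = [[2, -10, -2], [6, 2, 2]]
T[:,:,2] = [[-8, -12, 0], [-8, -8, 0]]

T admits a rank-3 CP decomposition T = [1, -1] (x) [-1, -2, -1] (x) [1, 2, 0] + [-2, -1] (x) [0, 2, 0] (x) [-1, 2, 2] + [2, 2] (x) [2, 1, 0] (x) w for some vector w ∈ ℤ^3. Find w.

w = [-1, 1, -2]

Subtract the known terms from T to get the rank-1 residual R = [2, 2] (x) [2, 1, 0] (x) w, so R[i,j,k] = a[i]·b[j]·w[k]. Pick indices with nonzero a[0]·b[0] = (2)·(2) = 4. Only the fibre through (0,0,·) is needed: R[0,0,:] = T[0,0,:] − Σₗ aₗ[0]bₗ[0]cₗ = [-5, 2, -8] − (1)·(-1)·[1, 2, 0] − (-2)·(0)·[-1, 2, 2] = [-4, 4, -8]. Then w[k] = R[0,0,k] / 4 for each k, giving w = [-4, 4, -8] / 4 = [-1, 1, -2].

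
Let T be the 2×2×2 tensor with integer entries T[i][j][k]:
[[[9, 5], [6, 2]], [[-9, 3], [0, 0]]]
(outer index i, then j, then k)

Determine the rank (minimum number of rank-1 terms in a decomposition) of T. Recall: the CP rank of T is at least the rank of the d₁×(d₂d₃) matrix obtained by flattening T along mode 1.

Lower bound: in the mode-2 unfolding of T (rows indexed by j, columns by (i,k)) the 2×2 minor on rows j ∈ {0, 1}, columns (i,k) ∈ {(0,0), (0,1)} is det [[9, 5], [6, 2]] = -12 ≠ 0, so that unfolding has rank ≥ 2 and hence rank(T) ≥ 2 (CP rank is at least every unfolding rank, though it can be larger).
Upper bound: with S_k = T[:,:,k], the two rank-1 terms a₁b₁ᵀ, a₂b₂ᵀ are the rank-1 members of the pencil x·S₀ + y·S₁.
det(x·S₀ + y·S₁) is 54·x² − 6·y² = 6·(3·x − y)(3·x + y), vanishing at (x:y) = (1:3) and (1:-3).
M₁ = S₀ + 3·S₁ = [[24, 12], [0, 0]] = 12·[1, 0][2, 1]ᵀ and M₂ = S₀ − 3·S₁ = [[-6, 0], [-18, 0]] = (-6)·[1, 3][1, 0]ᵀ, so take a₁ = [1, 0], b₁ = [2, 1], a₂ = [1, 3], b₂ = [1, 0].
Each slice is an integer combination of E₁ = a₁b₁ᵀ and E₂ = a₂b₂ᵀ: S₀ = 6·E₁ − 3·E₂, S₁ = 2·E₁ + E₂; reading off coefficients, c₁ = [6, 2] and c₂ = [-3, 1].
Hence T = [1, 0] ⊗ [2, 1] ⊗ [6, 2] + [1, 3] ⊗ [1, 0] ⊗ [-3, 1], so rank(T) ≤ 2.
These bounds meet, so rank(T) = 2.

2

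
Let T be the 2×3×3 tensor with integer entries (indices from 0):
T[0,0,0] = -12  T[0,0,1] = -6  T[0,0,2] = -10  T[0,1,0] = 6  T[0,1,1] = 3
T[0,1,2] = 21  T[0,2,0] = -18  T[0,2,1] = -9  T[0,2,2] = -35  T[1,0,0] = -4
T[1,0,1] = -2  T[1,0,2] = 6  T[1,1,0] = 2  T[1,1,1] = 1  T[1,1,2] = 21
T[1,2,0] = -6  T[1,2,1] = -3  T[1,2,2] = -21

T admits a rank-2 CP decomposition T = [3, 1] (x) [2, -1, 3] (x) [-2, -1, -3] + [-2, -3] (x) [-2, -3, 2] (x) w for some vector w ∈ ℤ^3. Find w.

Subtract the known terms from T to get the rank-1 residual R = [-2, -3] (x) [-2, -3, 2] (x) w, so R[i,j,k] = a[i]·b[j]·w[k]. Pick indices with nonzero a[0]·b[0] = (-2)·(-2) = 4. Only the fibre through (0,0,·) is needed: R[0,0,:] = T[0,0,:] − Σₗ aₗ[0]bₗ[0]cₗ = [-12, -6, -10] − (3)·(2)·[-2, -1, -3] = [0, 0, 8]. Then w[k] = R[0,0,k] / 4 for each k, giving w = [0, 0, 8] / 4 = [0, 0, 2].

w = [0, 0, 2]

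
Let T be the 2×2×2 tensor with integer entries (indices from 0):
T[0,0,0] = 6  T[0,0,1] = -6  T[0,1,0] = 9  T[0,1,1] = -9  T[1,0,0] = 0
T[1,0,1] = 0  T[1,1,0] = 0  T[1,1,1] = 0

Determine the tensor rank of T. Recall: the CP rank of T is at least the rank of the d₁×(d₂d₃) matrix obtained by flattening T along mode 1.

Lower bound: T ≠ 0 (e.g. T[0,0,0] = 6), so rank(T) ≥ 1.
Upper bound: if T = a ⊗ b ⊗ c then every fibre of T is a multiple of the corresponding factor, so read the factors off the fibres through the nonzero entry T[0,0,0] = 6.
The mode-1 fibre T[:,0,0] = [6, 0] gives a = [1, 0] (primitive direction); the mode-2 fibre T[0,:,0] = [6, 9] gives b = [2, 3]; then c[k] = T[0,0,k] / (a[0]·b[0]) = [6, -6] / 2 = [3, -3].
Expanding [1, 0] ⊗ [2, 3] ⊗ [3, -3] reproduces all 8 entries of T, so T = [1, 0] ⊗ [2, 3] ⊗ [3, -3] and rank(T) ≤ 1.
These bounds meet, so rank(T) = 1.

1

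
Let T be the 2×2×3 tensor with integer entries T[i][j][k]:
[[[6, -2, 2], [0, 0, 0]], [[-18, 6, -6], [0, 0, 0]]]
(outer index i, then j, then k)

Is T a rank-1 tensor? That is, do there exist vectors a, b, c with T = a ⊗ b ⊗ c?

Yes

If T = a ⊗ b ⊗ c then every fibre of T is a multiple of the corresponding factor, so read the factors off the fibres through the nonzero entry T[0,0,0] = 6.
The mode-1 fibre T[:,0,0] = [6, -18] gives a = [1, -3] (primitive direction); the mode-2 fibre T[0,:,0] = [6, 0] gives b = [1, 0]; then c[k] = T[0,0,k] / (a[0]·b[0]) = [6, -2, 2] / 1 = [6, -2, 2].
Expanding [1, -3] ⊗ [1, 0] ⊗ [6, -2, 2] reproduces all 12 entries of T, so T = [1, -3] ⊗ [1, 0] ⊗ [6, -2, 2] and rank(T) ≤ 1.
Equivalently every frontal slice T[:,:,k] is c[k] times the rank-1 matrix [1, -3] ⊗ [1, 0]. So T has rank 1 (it is nonzero).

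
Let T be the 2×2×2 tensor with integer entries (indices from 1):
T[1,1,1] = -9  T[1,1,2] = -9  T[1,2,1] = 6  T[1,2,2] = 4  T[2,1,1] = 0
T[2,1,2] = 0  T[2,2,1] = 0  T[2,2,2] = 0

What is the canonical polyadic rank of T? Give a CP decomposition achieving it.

rank(T) = 2

Lower bound: the mode-2 unfolding of T (rows indexed by j, columns by (i,k) = (1,1), (1,2), (2,1), (2,2)) is [[-9, -9, 0, 0], [6, 4, 0, 0]].
There the 2×2 minor on rows j ∈ {1, 2}, columns (i,k) ∈ {(1,1), (1,2)} is det [[-9, -9], [6, 4]] = 18 ≠ 0, so this unfolding has rank ≥ 2; CP rank is at least every unfolding rank, so rank(T) ≥ 2. (This is only a lower bound: in general the CP rank may exceed every unfolding rank, so we still need to exhibit 2 rank-1 terms summing to T.)
Upper bound — finding two terms. Every mode-1 slice of T is a multiple of one matrix: T[i,:,:] = a[i]·M with a = [1, 0] and M = [[-9, -9], [6, 4]] (rows indexed by j, columns by k). So it suffices to write M as a sum of two rank-1 matrices.
Splitting M by its rows (j = 1, 2), M = [1, 0][-9, -9]ᵀ + [0, 1][6, 4]ᵀ.
Hence T = [1, 0] (x) [1, 0] (x) [-9, -9] + [1, 0] (x) [0, 1] (x) [6, 4], so rank(T) ≤ 2.
These bounds meet, so rank(T) = 2.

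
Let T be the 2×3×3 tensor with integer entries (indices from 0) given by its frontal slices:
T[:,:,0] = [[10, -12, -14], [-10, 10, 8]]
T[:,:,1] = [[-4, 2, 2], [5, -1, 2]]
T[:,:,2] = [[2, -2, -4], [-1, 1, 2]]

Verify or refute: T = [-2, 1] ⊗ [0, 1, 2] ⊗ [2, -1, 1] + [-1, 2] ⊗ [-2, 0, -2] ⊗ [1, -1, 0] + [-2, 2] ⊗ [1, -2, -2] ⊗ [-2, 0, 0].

No

Reconstruct entry (0,0,0) from the claimed factors: Σₗ aₗ[0]bₗ[0]cₗ[0] = (-2)·(0)·(2) + (-1)·(-2)·(1) + (-2)·(1)·(-2) = 6, but T[0,0,0] = 10. The claim is false.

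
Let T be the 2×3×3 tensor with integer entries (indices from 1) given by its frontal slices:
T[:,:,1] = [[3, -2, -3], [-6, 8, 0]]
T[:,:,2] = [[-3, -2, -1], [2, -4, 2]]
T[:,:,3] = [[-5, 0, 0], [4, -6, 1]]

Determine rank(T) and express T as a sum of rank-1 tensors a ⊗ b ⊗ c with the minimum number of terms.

Lower bound: the mode-2 unfolding of T (rows indexed by j, columns by (i,k) = (1,1), (1,2), (1,3), (2,1), (2,2), (2,3)) is [[3, -3, -5, -6, 2, 4], [-2, -2, 0, 8, -4, -6], [-3, -1, 0, 0, 2, 1]].
There the 3×3 minor on rows j ∈ {1, 2, 3}, columns (i,k) ∈ {(1,1), (1,2), (1,3)} is det [[3, -3, -5], [-2, -2, 0], [-3, -1, 0]] = 20 ≠ 0, so this unfolding has rank ≥ 3; CP rank is at least every unfolding rank, so rank(T) ≥ 3. (Unfolding ranks only ever bound the CP rank from below — rank(T) can be strictly larger than all of them — so the matching upper bound has to come from an explicit 3-term decomposition.)
Upper bound: T is a sum of 3 rank-1 terms, T = [1, -1] ⊗ [2, -2, -1] ⊗ [2, 0, -1] + [1, 0] ⊗ [2, 0, 1] ⊗ [0, -2, -2] + [1, 2] ⊗ [1, -2, 1] ⊗ [-1, 1, 1] (written with every a and b primitive with positive leading entry and the scale carried by c; CP decompositions are not unique, and this one is verified by expanding entrywise), so rank(T) ≤ 3.
These bounds meet, so rank(T) = 3.
Check entry T[1,2,1] = -2: (1)·(-2)·(2) + (1)·(0)·(0) + (1)·(-2)·(-1) = -2.

rank(T) = 3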